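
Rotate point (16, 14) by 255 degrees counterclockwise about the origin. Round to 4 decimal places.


x' = 16*cos(255) - 14*sin(255) = 9.3819
y' = 16*sin(255) + 14*cos(255) = -19.0783

(9.3819, -19.0783)


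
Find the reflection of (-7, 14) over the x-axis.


Reflection across x-axis: (x, y) -> (x, -y)
(-7, 14) -> (-7, -14)

(-7, -14)


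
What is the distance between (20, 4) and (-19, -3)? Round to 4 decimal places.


d = sqrt((-19-20)^2 + (-3-4)^2) = 39.6232

39.6232


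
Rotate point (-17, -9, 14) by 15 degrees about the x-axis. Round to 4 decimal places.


x' = -17
y' = -9*cos(15) - 14*sin(15) = -12.3168
z' = -9*sin(15) + 14*cos(15) = 11.1936

(-17, -12.3168, 11.1936)


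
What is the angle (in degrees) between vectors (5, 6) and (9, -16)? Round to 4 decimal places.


dot = 5*9 + 6*-16 = -51
|u| = 7.8102, |v| = 18.3576
cos(angle) = -0.3557
angle = 110.8367 degrees

110.8367 degrees


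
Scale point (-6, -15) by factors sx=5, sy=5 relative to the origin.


Scaling: (x*sx, y*sy) = (-6*5, -15*5) = (-30, -75)

(-30, -75)


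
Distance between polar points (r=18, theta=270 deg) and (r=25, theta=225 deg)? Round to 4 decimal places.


d = sqrt(r1^2 + r2^2 - 2*r1*r2*cos(t2-t1))
d = sqrt(18^2 + 25^2 - 2*18*25*cos(225-270)) = 17.6806

17.6806


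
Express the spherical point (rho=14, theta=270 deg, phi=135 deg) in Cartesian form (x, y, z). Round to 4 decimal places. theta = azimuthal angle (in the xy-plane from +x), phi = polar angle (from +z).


x = 14 * sin(135) * cos(270) = 0
y = 14 * sin(135) * sin(270) = -9.8995
z = 14 * cos(135) = -9.8995

(0, -9.8995, -9.8995)


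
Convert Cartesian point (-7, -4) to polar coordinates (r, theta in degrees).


r = sqrt((-7)^2 + (-4)^2) = 8.0623
theta = atan2(-4, -7) = 209.7449 degrees

r = 8.0623, theta = 209.7449 degrees


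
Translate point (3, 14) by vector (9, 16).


Translation: (x+dx, y+dy) = (3+9, 14+16) = (12, 30)

(12, 30)


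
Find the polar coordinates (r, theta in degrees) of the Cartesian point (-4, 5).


r = sqrt((-4)^2 + 5^2) = 6.4031
theta = atan2(5, -4) = 128.6598 degrees

r = 6.4031, theta = 128.6598 degrees


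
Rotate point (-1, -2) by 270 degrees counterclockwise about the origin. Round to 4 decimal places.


x' = -1*cos(270) - -2*sin(270) = -2
y' = -1*sin(270) + -2*cos(270) = 1

(-2, 1)


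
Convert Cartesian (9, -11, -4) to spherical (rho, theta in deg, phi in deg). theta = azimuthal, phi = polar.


rho = sqrt(9^2 + (-11)^2 + (-4)^2) = 14.7648
theta = atan2(-11, 9) = 309.2894 deg
phi = acos(-4/14.7648) = 105.7187 deg

rho = 14.7648, theta = 309.2894 deg, phi = 105.7187 deg


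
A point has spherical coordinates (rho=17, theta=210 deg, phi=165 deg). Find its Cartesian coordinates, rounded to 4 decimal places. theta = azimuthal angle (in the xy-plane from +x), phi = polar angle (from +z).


x = 17 * sin(165) * cos(210) = -3.8104
y = 17 * sin(165) * sin(210) = -2.2
z = 17 * cos(165) = -16.4207

(-3.8104, -2.2, -16.4207)


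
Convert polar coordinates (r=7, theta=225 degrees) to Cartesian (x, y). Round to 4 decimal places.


x = 7 * cos(225) = -4.9497
y = 7 * sin(225) = -4.9497

(-4.9497, -4.9497)


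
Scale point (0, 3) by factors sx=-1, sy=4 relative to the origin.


Scaling: (x*sx, y*sy) = (0*-1, 3*4) = (0, 12)

(0, 12)


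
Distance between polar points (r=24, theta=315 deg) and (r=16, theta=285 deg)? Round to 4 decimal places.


d = sqrt(r1^2 + r2^2 - 2*r1*r2*cos(t2-t1))
d = sqrt(24^2 + 16^2 - 2*24*16*cos(285-315)) = 12.9187

12.9187


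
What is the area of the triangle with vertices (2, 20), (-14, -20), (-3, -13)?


Area = |x1(y2-y3) + x2(y3-y1) + x3(y1-y2)| / 2
= |2*(-20--13) + -14*(-13-20) + -3*(20--20)| / 2
= 164

164


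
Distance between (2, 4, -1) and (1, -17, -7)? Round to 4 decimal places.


d = sqrt((1-2)^2 + (-17-4)^2 + (-7--1)^2) = 21.8632

21.8632


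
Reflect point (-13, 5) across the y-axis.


Reflection across y-axis: (x, y) -> (-x, y)
(-13, 5) -> (13, 5)

(13, 5)


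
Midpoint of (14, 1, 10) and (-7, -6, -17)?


Midpoint = ((14+-7)/2, (1+-6)/2, (10+-17)/2) = (3.5, -2.5, -3.5)

(3.5, -2.5, -3.5)


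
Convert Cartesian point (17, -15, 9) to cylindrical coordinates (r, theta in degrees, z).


r = sqrt(17^2 + (-15)^2) = 22.6716
theta = atan2(-15, 17) = 318.5763 deg
z = 9

r = 22.6716, theta = 318.5763 deg, z = 9


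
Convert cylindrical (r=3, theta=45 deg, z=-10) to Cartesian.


x = 3 * cos(45) = 2.1213
y = 3 * sin(45) = 2.1213
z = -10

(2.1213, 2.1213, -10)


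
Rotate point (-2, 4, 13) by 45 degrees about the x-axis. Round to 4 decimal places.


x' = -2
y' = 4*cos(45) - 13*sin(45) = -6.364
z' = 4*sin(45) + 13*cos(45) = 12.0208

(-2, -6.364, 12.0208)


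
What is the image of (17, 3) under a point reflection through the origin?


Reflection through origin: (x, y) -> (-x, -y)
(17, 3) -> (-17, -3)

(-17, -3)


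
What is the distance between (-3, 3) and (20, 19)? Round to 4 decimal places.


d = sqrt((20--3)^2 + (19-3)^2) = 28.0179

28.0179


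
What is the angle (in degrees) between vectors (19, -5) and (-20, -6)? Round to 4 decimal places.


dot = 19*-20 + -5*-6 = -350
|u| = 19.6469, |v| = 20.8806
cos(angle) = -0.8532
angle = 148.5572 degrees

148.5572 degrees


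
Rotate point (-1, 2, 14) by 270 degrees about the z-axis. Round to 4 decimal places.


x' = -1*cos(270) - 2*sin(270) = 2
y' = -1*sin(270) + 2*cos(270) = 1
z' = 14

(2, 1, 14)


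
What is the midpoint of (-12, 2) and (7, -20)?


Midpoint = ((-12+7)/2, (2+-20)/2) = (-2.5, -9)

(-2.5, -9)


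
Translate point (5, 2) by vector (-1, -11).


Translation: (x+dx, y+dy) = (5+-1, 2+-11) = (4, -9)

(4, -9)


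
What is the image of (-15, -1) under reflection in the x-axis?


Reflection across x-axis: (x, y) -> (x, -y)
(-15, -1) -> (-15, 1)

(-15, 1)


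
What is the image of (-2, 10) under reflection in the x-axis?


Reflection across x-axis: (x, y) -> (x, -y)
(-2, 10) -> (-2, -10)

(-2, -10)


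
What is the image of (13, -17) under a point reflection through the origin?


Reflection through origin: (x, y) -> (-x, -y)
(13, -17) -> (-13, 17)

(-13, 17)


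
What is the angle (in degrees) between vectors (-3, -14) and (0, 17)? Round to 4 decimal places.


dot = -3*0 + -14*17 = -238
|u| = 14.3178, |v| = 17
cos(angle) = -0.9778
angle = 167.9052 degrees

167.9052 degrees


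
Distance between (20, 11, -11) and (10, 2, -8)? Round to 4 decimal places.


d = sqrt((10-20)^2 + (2-11)^2 + (-8--11)^2) = 13.784

13.784


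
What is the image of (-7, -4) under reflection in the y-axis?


Reflection across y-axis: (x, y) -> (-x, y)
(-7, -4) -> (7, -4)

(7, -4)


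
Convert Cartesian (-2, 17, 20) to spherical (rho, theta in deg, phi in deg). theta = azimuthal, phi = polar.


rho = sqrt((-2)^2 + 17^2 + 20^2) = 26.3249
theta = atan2(17, -2) = 96.7098 deg
phi = acos(20/26.3249) = 40.559 deg

rho = 26.3249, theta = 96.7098 deg, phi = 40.559 deg


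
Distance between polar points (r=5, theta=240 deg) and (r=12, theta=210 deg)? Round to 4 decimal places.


d = sqrt(r1^2 + r2^2 - 2*r1*r2*cos(t2-t1))
d = sqrt(5^2 + 12^2 - 2*5*12*cos(210-240)) = 8.067

8.067


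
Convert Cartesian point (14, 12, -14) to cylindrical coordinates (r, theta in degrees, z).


r = sqrt(14^2 + 12^2) = 18.4391
theta = atan2(12, 14) = 40.6013 deg
z = -14

r = 18.4391, theta = 40.6013 deg, z = -14


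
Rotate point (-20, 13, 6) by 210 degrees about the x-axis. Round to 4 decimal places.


x' = -20
y' = 13*cos(210) - 6*sin(210) = -8.2583
z' = 13*sin(210) + 6*cos(210) = -11.6962

(-20, -8.2583, -11.6962)


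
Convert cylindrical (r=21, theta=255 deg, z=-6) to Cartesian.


x = 21 * cos(255) = -5.4352
y = 21 * sin(255) = -20.2844
z = -6

(-5.4352, -20.2844, -6)


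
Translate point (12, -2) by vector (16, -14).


Translation: (x+dx, y+dy) = (12+16, -2+-14) = (28, -16)

(28, -16)


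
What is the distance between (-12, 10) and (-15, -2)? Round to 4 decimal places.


d = sqrt((-15--12)^2 + (-2-10)^2) = 12.3693

12.3693


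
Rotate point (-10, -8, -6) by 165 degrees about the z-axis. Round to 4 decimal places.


x' = -10*cos(165) - -8*sin(165) = 11.7298
y' = -10*sin(165) + -8*cos(165) = 5.1392
z' = -6

(11.7298, 5.1392, -6)


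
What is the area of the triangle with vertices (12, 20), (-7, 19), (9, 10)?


Area = |x1(y2-y3) + x2(y3-y1) + x3(y1-y2)| / 2
= |12*(19-10) + -7*(10-20) + 9*(20-19)| / 2
= 93.5

93.5


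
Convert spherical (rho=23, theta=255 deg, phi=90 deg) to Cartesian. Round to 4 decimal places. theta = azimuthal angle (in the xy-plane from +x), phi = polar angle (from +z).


x = 23 * sin(90) * cos(255) = -5.9528
y = 23 * sin(90) * sin(255) = -22.2163
z = 23 * cos(90) = 0

(-5.9528, -22.2163, 0)


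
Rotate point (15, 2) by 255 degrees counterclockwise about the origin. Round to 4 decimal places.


x' = 15*cos(255) - 2*sin(255) = -1.9504
y' = 15*sin(255) + 2*cos(255) = -15.0065

(-1.9504, -15.0065)


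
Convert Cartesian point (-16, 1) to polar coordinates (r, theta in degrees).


r = sqrt((-16)^2 + 1^2) = 16.0312
theta = atan2(1, -16) = 176.4237 degrees

r = 16.0312, theta = 176.4237 degrees


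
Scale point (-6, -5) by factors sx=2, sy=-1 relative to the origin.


Scaling: (x*sx, y*sy) = (-6*2, -5*-1) = (-12, 5)

(-12, 5)


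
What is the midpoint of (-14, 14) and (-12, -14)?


Midpoint = ((-14+-12)/2, (14+-14)/2) = (-13, 0)

(-13, 0)


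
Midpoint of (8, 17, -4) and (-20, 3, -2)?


Midpoint = ((8+-20)/2, (17+3)/2, (-4+-2)/2) = (-6, 10, -3)

(-6, 10, -3)


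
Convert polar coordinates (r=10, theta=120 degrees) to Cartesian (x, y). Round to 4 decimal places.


x = 10 * cos(120) = -5
y = 10 * sin(120) = 8.6603

(-5, 8.6603)


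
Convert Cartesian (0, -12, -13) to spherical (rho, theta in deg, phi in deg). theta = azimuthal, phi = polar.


rho = sqrt(0^2 + (-12)^2 + (-13)^2) = 17.6918
theta = atan2(-12, 0) = 270 deg
phi = acos(-13/17.6918) = 137.2906 deg

rho = 17.6918, theta = 270 deg, phi = 137.2906 deg


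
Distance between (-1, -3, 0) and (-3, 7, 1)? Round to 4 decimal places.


d = sqrt((-3--1)^2 + (7--3)^2 + (1-0)^2) = 10.247

10.247


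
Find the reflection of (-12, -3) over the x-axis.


Reflection across x-axis: (x, y) -> (x, -y)
(-12, -3) -> (-12, 3)

(-12, 3)


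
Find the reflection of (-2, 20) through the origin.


Reflection through origin: (x, y) -> (-x, -y)
(-2, 20) -> (2, -20)

(2, -20)


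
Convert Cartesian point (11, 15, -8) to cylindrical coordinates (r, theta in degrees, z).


r = sqrt(11^2 + 15^2) = 18.6011
theta = atan2(15, 11) = 53.7462 deg
z = -8

r = 18.6011, theta = 53.7462 deg, z = -8


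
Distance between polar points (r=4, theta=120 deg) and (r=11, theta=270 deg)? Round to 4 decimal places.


d = sqrt(r1^2 + r2^2 - 2*r1*r2*cos(t2-t1))
d = sqrt(4^2 + 11^2 - 2*4*11*cos(270-120)) = 14.6017

14.6017


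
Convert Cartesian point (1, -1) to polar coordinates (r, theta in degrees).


r = sqrt(1^2 + (-1)^2) = 1.4142
theta = atan2(-1, 1) = 315 degrees

r = 1.4142, theta = 315 degrees


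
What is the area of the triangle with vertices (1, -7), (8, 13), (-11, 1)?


Area = |x1(y2-y3) + x2(y3-y1) + x3(y1-y2)| / 2
= |1*(13-1) + 8*(1--7) + -11*(-7-13)| / 2
= 148

148


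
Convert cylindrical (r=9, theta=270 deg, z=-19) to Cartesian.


x = 9 * cos(270) = 0
y = 9 * sin(270) = -9
z = -19

(0, -9, -19)


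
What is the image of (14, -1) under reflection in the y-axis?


Reflection across y-axis: (x, y) -> (-x, y)
(14, -1) -> (-14, -1)

(-14, -1)


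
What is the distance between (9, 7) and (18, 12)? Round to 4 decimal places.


d = sqrt((18-9)^2 + (12-7)^2) = 10.2956

10.2956


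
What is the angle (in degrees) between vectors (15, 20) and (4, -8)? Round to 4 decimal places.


dot = 15*4 + 20*-8 = -100
|u| = 25, |v| = 8.9443
cos(angle) = -0.4472
angle = 116.5651 degrees

116.5651 degrees


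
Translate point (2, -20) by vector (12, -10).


Translation: (x+dx, y+dy) = (2+12, -20+-10) = (14, -30)

(14, -30)


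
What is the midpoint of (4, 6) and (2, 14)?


Midpoint = ((4+2)/2, (6+14)/2) = (3, 10)

(3, 10)


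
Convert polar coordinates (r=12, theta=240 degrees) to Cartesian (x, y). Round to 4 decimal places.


x = 12 * cos(240) = -6
y = 12 * sin(240) = -10.3923

(-6, -10.3923)


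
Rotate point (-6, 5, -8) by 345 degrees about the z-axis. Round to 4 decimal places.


x' = -6*cos(345) - 5*sin(345) = -4.5015
y' = -6*sin(345) + 5*cos(345) = 6.3825
z' = -8

(-4.5015, 6.3825, -8)


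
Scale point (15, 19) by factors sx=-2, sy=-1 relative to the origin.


Scaling: (x*sx, y*sy) = (15*-2, 19*-1) = (-30, -19)

(-30, -19)


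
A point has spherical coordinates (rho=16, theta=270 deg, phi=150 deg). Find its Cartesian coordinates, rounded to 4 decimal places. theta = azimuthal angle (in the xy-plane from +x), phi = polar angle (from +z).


x = 16 * sin(150) * cos(270) = 0
y = 16 * sin(150) * sin(270) = -8
z = 16 * cos(150) = -13.8564

(0, -8, -13.8564)


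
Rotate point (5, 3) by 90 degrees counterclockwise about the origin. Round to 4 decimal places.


x' = 5*cos(90) - 3*sin(90) = -3
y' = 5*sin(90) + 3*cos(90) = 5

(-3, 5)


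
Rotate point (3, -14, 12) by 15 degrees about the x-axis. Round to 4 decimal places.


x' = 3
y' = -14*cos(15) - 12*sin(15) = -16.6288
z' = -14*sin(15) + 12*cos(15) = 7.9676

(3, -16.6288, 7.9676)


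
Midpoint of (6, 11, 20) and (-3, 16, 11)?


Midpoint = ((6+-3)/2, (11+16)/2, (20+11)/2) = (1.5, 13.5, 15.5)

(1.5, 13.5, 15.5)


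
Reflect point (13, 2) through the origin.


Reflection through origin: (x, y) -> (-x, -y)
(13, 2) -> (-13, -2)

(-13, -2)


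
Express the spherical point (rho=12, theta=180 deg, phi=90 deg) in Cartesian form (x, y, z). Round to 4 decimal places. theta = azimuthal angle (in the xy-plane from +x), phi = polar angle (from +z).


x = 12 * sin(90) * cos(180) = -12
y = 12 * sin(90) * sin(180) = 0
z = 12 * cos(90) = 0

(-12, 0, 0)


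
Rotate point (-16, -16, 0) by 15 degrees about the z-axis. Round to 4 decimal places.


x' = -16*cos(15) - -16*sin(15) = -11.3137
y' = -16*sin(15) + -16*cos(15) = -19.5959
z' = 0

(-11.3137, -19.5959, 0)


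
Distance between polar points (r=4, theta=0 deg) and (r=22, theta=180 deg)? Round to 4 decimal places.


d = sqrt(r1^2 + r2^2 - 2*r1*r2*cos(t2-t1))
d = sqrt(4^2 + 22^2 - 2*4*22*cos(180-0)) = 26

26


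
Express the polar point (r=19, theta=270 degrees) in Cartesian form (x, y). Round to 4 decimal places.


x = 19 * cos(270) = 0
y = 19 * sin(270) = -19

(0, -19)


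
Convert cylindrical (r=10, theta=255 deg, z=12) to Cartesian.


x = 10 * cos(255) = -2.5882
y = 10 * sin(255) = -9.6593
z = 12

(-2.5882, -9.6593, 12)


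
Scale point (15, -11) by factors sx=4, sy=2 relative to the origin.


Scaling: (x*sx, y*sy) = (15*4, -11*2) = (60, -22)

(60, -22)


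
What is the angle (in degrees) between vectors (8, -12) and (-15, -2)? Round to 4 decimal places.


dot = 8*-15 + -12*-2 = -96
|u| = 14.4222, |v| = 15.1327
cos(angle) = -0.4399
angle = 116.0954 degrees

116.0954 degrees


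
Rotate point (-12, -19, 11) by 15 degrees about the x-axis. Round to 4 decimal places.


x' = -12
y' = -19*cos(15) - 11*sin(15) = -21.1996
z' = -19*sin(15) + 11*cos(15) = 5.7076

(-12, -21.1996, 5.7076)


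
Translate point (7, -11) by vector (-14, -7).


Translation: (x+dx, y+dy) = (7+-14, -11+-7) = (-7, -18)

(-7, -18)


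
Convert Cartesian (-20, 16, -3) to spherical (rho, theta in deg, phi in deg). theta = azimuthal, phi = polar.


rho = sqrt((-20)^2 + 16^2 + (-3)^2) = 25.7876
theta = atan2(16, -20) = 141.3402 deg
phi = acos(-3/25.7876) = 96.6806 deg

rho = 25.7876, theta = 141.3402 deg, phi = 96.6806 deg


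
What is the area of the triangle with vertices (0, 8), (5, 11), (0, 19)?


Area = |x1(y2-y3) + x2(y3-y1) + x3(y1-y2)| / 2
= |0*(11-19) + 5*(19-8) + 0*(8-11)| / 2
= 27.5

27.5


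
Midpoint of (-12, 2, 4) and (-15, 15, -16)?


Midpoint = ((-12+-15)/2, (2+15)/2, (4+-16)/2) = (-13.5, 8.5, -6)

(-13.5, 8.5, -6)


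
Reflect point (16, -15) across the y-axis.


Reflection across y-axis: (x, y) -> (-x, y)
(16, -15) -> (-16, -15)

(-16, -15)


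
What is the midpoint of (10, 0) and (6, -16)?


Midpoint = ((10+6)/2, (0+-16)/2) = (8, -8)

(8, -8)


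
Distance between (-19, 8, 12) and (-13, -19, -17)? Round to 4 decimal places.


d = sqrt((-13--19)^2 + (-19-8)^2 + (-17-12)^2) = 40.0749

40.0749


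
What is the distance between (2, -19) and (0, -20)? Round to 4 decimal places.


d = sqrt((0-2)^2 + (-20--19)^2) = 2.2361

2.2361


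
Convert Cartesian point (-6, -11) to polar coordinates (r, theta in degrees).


r = sqrt((-6)^2 + (-11)^2) = 12.53
theta = atan2(-11, -6) = 241.3895 degrees

r = 12.53, theta = 241.3895 degrees


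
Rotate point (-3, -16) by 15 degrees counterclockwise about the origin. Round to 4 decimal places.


x' = -3*cos(15) - -16*sin(15) = 1.2433
y' = -3*sin(15) + -16*cos(15) = -16.2313

(1.2433, -16.2313)


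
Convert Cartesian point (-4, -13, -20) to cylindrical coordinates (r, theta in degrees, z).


r = sqrt((-4)^2 + (-13)^2) = 13.6015
theta = atan2(-13, -4) = 252.8973 deg
z = -20

r = 13.6015, theta = 252.8973 deg, z = -20


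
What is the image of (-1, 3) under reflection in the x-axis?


Reflection across x-axis: (x, y) -> (x, -y)
(-1, 3) -> (-1, -3)

(-1, -3)


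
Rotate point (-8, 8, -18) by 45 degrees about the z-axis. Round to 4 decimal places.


x' = -8*cos(45) - 8*sin(45) = -11.3137
y' = -8*sin(45) + 8*cos(45) = 0
z' = -18

(-11.3137, 0, -18)


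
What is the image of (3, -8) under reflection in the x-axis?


Reflection across x-axis: (x, y) -> (x, -y)
(3, -8) -> (3, 8)

(3, 8)


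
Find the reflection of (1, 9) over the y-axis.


Reflection across y-axis: (x, y) -> (-x, y)
(1, 9) -> (-1, 9)

(-1, 9)


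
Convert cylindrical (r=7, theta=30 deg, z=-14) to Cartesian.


x = 7 * cos(30) = 6.0622
y = 7 * sin(30) = 3.5
z = -14

(6.0622, 3.5, -14)


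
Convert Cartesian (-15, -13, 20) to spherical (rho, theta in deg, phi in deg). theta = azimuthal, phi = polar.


rho = sqrt((-15)^2 + (-13)^2 + 20^2) = 28.178
theta = atan2(-13, -15) = 220.9144 deg
phi = acos(20/28.178) = 44.7835 deg

rho = 28.178, theta = 220.9144 deg, phi = 44.7835 deg


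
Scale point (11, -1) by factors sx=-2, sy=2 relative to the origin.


Scaling: (x*sx, y*sy) = (11*-2, -1*2) = (-22, -2)

(-22, -2)


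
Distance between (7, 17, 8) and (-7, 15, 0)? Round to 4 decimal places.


d = sqrt((-7-7)^2 + (15-17)^2 + (0-8)^2) = 16.2481

16.2481


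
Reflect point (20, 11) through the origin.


Reflection through origin: (x, y) -> (-x, -y)
(20, 11) -> (-20, -11)

(-20, -11)


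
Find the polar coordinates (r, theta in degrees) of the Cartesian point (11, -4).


r = sqrt(11^2 + (-4)^2) = 11.7047
theta = atan2(-4, 11) = 340.0169 degrees

r = 11.7047, theta = 340.0169 degrees


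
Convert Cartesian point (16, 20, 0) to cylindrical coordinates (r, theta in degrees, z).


r = sqrt(16^2 + 20^2) = 25.6125
theta = atan2(20, 16) = 51.3402 deg
z = 0

r = 25.6125, theta = 51.3402 deg, z = 0


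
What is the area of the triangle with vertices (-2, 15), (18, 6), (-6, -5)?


Area = |x1(y2-y3) + x2(y3-y1) + x3(y1-y2)| / 2
= |-2*(6--5) + 18*(-5-15) + -6*(15-6)| / 2
= 218

218


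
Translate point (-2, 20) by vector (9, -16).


Translation: (x+dx, y+dy) = (-2+9, 20+-16) = (7, 4)

(7, 4)


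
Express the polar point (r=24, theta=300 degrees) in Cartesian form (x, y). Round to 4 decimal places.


x = 24 * cos(300) = 12
y = 24 * sin(300) = -20.7846

(12, -20.7846)


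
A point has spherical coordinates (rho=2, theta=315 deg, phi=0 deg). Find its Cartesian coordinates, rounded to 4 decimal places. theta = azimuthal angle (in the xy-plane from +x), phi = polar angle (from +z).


x = 2 * sin(0) * cos(315) = 0
y = 2 * sin(0) * sin(315) = 0
z = 2 * cos(0) = 2

(0, 0, 2)


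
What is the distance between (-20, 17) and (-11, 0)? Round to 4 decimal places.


d = sqrt((-11--20)^2 + (0-17)^2) = 19.2354

19.2354


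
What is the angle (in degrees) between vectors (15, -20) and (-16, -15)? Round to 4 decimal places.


dot = 15*-16 + -20*-15 = 60
|u| = 25, |v| = 21.9317
cos(angle) = 0.1094
angle = 83.7175 degrees

83.7175 degrees


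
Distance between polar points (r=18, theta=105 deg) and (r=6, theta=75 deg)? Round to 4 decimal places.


d = sqrt(r1^2 + r2^2 - 2*r1*r2*cos(t2-t1))
d = sqrt(18^2 + 6^2 - 2*18*6*cos(75-105)) = 13.1506

13.1506


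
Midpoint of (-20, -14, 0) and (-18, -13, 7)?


Midpoint = ((-20+-18)/2, (-14+-13)/2, (0+7)/2) = (-19, -13.5, 3.5)

(-19, -13.5, 3.5)


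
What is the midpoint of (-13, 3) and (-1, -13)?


Midpoint = ((-13+-1)/2, (3+-13)/2) = (-7, -5)

(-7, -5)


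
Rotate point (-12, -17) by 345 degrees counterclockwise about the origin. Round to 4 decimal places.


x' = -12*cos(345) - -17*sin(345) = -15.991
y' = -12*sin(345) + -17*cos(345) = -13.3149

(-15.991, -13.3149)


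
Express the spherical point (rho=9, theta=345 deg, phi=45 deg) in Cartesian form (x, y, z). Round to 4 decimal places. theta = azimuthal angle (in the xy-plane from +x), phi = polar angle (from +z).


x = 9 * sin(45) * cos(345) = 6.1471
y = 9 * sin(45) * sin(345) = -1.6471
z = 9 * cos(45) = 6.364

(6.1471, -1.6471, 6.364)


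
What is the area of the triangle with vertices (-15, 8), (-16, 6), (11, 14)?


Area = |x1(y2-y3) + x2(y3-y1) + x3(y1-y2)| / 2
= |-15*(6-14) + -16*(14-8) + 11*(8-6)| / 2
= 23

23


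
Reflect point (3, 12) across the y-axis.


Reflection across y-axis: (x, y) -> (-x, y)
(3, 12) -> (-3, 12)

(-3, 12)


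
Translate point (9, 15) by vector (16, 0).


Translation: (x+dx, y+dy) = (9+16, 15+0) = (25, 15)

(25, 15)


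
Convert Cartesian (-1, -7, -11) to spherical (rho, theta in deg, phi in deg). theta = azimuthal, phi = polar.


rho = sqrt((-1)^2 + (-7)^2 + (-11)^2) = 13.0767
theta = atan2(-7, -1) = 261.8699 deg
phi = acos(-11/13.0767) = 147.2661 deg

rho = 13.0767, theta = 261.8699 deg, phi = 147.2661 deg


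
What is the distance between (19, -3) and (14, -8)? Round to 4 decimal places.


d = sqrt((14-19)^2 + (-8--3)^2) = 7.0711

7.0711


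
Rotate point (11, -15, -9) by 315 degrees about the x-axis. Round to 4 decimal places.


x' = 11
y' = -15*cos(315) - -9*sin(315) = -16.9706
z' = -15*sin(315) + -9*cos(315) = 4.2426

(11, -16.9706, 4.2426)


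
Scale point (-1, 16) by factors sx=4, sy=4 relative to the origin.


Scaling: (x*sx, y*sy) = (-1*4, 16*4) = (-4, 64)

(-4, 64)


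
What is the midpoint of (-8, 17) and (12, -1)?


Midpoint = ((-8+12)/2, (17+-1)/2) = (2, 8)

(2, 8)


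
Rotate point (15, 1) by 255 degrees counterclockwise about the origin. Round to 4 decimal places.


x' = 15*cos(255) - 1*sin(255) = -2.9164
y' = 15*sin(255) + 1*cos(255) = -14.7477

(-2.9164, -14.7477)


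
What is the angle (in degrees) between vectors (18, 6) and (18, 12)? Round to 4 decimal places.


dot = 18*18 + 6*12 = 396
|u| = 18.9737, |v| = 21.6333
cos(angle) = 0.9648
angle = 15.2551 degrees

15.2551 degrees


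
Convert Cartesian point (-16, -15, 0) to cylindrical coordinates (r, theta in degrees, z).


r = sqrt((-16)^2 + (-15)^2) = 21.9317
theta = atan2(-15, -16) = 223.1524 deg
z = 0

r = 21.9317, theta = 223.1524 deg, z = 0


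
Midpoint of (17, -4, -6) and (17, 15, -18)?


Midpoint = ((17+17)/2, (-4+15)/2, (-6+-18)/2) = (17, 5.5, -12)

(17, 5.5, -12)


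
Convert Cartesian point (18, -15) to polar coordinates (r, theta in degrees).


r = sqrt(18^2 + (-15)^2) = 23.4307
theta = atan2(-15, 18) = 320.1944 degrees

r = 23.4307, theta = 320.1944 degrees


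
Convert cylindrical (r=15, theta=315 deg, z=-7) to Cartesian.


x = 15 * cos(315) = 10.6066
y = 15 * sin(315) = -10.6066
z = -7

(10.6066, -10.6066, -7)


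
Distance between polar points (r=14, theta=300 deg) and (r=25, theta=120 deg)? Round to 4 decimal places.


d = sqrt(r1^2 + r2^2 - 2*r1*r2*cos(t2-t1))
d = sqrt(14^2 + 25^2 - 2*14*25*cos(120-300)) = 39

39


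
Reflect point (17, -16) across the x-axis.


Reflection across x-axis: (x, y) -> (x, -y)
(17, -16) -> (17, 16)

(17, 16)


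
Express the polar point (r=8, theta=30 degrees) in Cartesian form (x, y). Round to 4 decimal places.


x = 8 * cos(30) = 6.9282
y = 8 * sin(30) = 4

(6.9282, 4)


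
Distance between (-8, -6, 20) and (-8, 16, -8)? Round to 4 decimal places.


d = sqrt((-8--8)^2 + (16--6)^2 + (-8-20)^2) = 35.609

35.609


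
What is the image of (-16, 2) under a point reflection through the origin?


Reflection through origin: (x, y) -> (-x, -y)
(-16, 2) -> (16, -2)

(16, -2)


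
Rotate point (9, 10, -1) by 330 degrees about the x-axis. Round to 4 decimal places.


x' = 9
y' = 10*cos(330) - -1*sin(330) = 8.1603
z' = 10*sin(330) + -1*cos(330) = -5.866

(9, 8.1603, -5.866)


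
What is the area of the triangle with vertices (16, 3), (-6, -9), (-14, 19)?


Area = |x1(y2-y3) + x2(y3-y1) + x3(y1-y2)| / 2
= |16*(-9-19) + -6*(19-3) + -14*(3--9)| / 2
= 356

356


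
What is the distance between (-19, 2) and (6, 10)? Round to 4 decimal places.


d = sqrt((6--19)^2 + (10-2)^2) = 26.2488

26.2488


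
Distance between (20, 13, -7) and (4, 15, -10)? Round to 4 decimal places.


d = sqrt((4-20)^2 + (15-13)^2 + (-10--7)^2) = 16.4012

16.4012


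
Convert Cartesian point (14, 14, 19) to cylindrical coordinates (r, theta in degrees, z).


r = sqrt(14^2 + 14^2) = 19.799
theta = atan2(14, 14) = 45 deg
z = 19

r = 19.799, theta = 45 deg, z = 19


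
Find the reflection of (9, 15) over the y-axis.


Reflection across y-axis: (x, y) -> (-x, y)
(9, 15) -> (-9, 15)

(-9, 15)


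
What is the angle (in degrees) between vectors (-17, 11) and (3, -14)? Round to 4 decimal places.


dot = -17*3 + 11*-14 = -205
|u| = 20.2485, |v| = 14.3178
cos(angle) = -0.7071
angle = 135 degrees

135 degrees


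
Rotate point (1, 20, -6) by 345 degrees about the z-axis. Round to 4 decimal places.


x' = 1*cos(345) - 20*sin(345) = 6.1423
y' = 1*sin(345) + 20*cos(345) = 19.0597
z' = -6

(6.1423, 19.0597, -6)


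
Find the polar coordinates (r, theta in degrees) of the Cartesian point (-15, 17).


r = sqrt((-15)^2 + 17^2) = 22.6716
theta = atan2(17, -15) = 131.4237 degrees

r = 22.6716, theta = 131.4237 degrees


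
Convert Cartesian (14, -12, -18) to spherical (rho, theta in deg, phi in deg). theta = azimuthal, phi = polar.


rho = sqrt(14^2 + (-12)^2 + (-18)^2) = 25.7682
theta = atan2(-12, 14) = 319.3987 deg
phi = acos(-18/25.7682) = 134.3096 deg

rho = 25.7682, theta = 319.3987 deg, phi = 134.3096 deg


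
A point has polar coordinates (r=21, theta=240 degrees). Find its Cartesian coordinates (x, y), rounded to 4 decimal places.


x = 21 * cos(240) = -10.5
y = 21 * sin(240) = -18.1865

(-10.5, -18.1865)


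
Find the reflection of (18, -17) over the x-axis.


Reflection across x-axis: (x, y) -> (x, -y)
(18, -17) -> (18, 17)

(18, 17)


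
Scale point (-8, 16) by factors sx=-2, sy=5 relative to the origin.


Scaling: (x*sx, y*sy) = (-8*-2, 16*5) = (16, 80)

(16, 80)


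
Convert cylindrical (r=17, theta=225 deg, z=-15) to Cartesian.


x = 17 * cos(225) = -12.0208
y = 17 * sin(225) = -12.0208
z = -15

(-12.0208, -12.0208, -15)


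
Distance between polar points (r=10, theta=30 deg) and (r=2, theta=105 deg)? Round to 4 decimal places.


d = sqrt(r1^2 + r2^2 - 2*r1*r2*cos(t2-t1))
d = sqrt(10^2 + 2^2 - 2*10*2*cos(105-30)) = 9.6772

9.6772


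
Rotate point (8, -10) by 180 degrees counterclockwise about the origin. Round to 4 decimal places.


x' = 8*cos(180) - -10*sin(180) = -8
y' = 8*sin(180) + -10*cos(180) = 10

(-8, 10)


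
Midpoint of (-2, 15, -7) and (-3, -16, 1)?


Midpoint = ((-2+-3)/2, (15+-16)/2, (-7+1)/2) = (-2.5, -0.5, -3)

(-2.5, -0.5, -3)


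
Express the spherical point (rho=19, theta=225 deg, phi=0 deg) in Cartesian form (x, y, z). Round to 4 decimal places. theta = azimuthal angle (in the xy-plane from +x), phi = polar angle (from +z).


x = 19 * sin(0) * cos(225) = 0
y = 19 * sin(0) * sin(225) = 0
z = 19 * cos(0) = 19

(0, 0, 19)


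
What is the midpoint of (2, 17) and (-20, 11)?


Midpoint = ((2+-20)/2, (17+11)/2) = (-9, 14)

(-9, 14)


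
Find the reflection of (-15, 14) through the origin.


Reflection through origin: (x, y) -> (-x, -y)
(-15, 14) -> (15, -14)

(15, -14)


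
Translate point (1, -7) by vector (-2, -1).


Translation: (x+dx, y+dy) = (1+-2, -7+-1) = (-1, -8)

(-1, -8)


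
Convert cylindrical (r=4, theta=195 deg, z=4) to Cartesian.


x = 4 * cos(195) = -3.8637
y = 4 * sin(195) = -1.0353
z = 4

(-3.8637, -1.0353, 4)


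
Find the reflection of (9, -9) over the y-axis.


Reflection across y-axis: (x, y) -> (-x, y)
(9, -9) -> (-9, -9)

(-9, -9)


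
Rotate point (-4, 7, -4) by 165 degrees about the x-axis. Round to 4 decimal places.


x' = -4
y' = 7*cos(165) - -4*sin(165) = -5.7262
z' = 7*sin(165) + -4*cos(165) = 5.6754

(-4, -5.7262, 5.6754)


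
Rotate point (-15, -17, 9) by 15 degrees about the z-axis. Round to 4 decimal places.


x' = -15*cos(15) - -17*sin(15) = -10.089
y' = -15*sin(15) + -17*cos(15) = -20.303
z' = 9

(-10.089, -20.303, 9)


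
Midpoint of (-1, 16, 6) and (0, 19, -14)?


Midpoint = ((-1+0)/2, (16+19)/2, (6+-14)/2) = (-0.5, 17.5, -4)

(-0.5, 17.5, -4)


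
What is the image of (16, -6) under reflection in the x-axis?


Reflection across x-axis: (x, y) -> (x, -y)
(16, -6) -> (16, 6)

(16, 6)


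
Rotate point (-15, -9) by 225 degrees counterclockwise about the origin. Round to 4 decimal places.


x' = -15*cos(225) - -9*sin(225) = 4.2426
y' = -15*sin(225) + -9*cos(225) = 16.9706

(4.2426, 16.9706)


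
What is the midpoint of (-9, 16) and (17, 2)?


Midpoint = ((-9+17)/2, (16+2)/2) = (4, 9)

(4, 9)


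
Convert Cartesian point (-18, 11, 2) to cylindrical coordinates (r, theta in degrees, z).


r = sqrt((-18)^2 + 11^2) = 21.095
theta = atan2(11, -18) = 148.5704 deg
z = 2

r = 21.095, theta = 148.5704 deg, z = 2


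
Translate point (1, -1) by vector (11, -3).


Translation: (x+dx, y+dy) = (1+11, -1+-3) = (12, -4)

(12, -4)


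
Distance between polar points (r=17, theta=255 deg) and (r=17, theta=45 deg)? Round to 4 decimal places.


d = sqrt(r1^2 + r2^2 - 2*r1*r2*cos(t2-t1))
d = sqrt(17^2 + 17^2 - 2*17*17*cos(45-255)) = 32.8415

32.8415


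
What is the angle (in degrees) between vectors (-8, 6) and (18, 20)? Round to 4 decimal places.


dot = -8*18 + 6*20 = -24
|u| = 10, |v| = 26.9072
cos(angle) = -0.0892
angle = 95.1173 degrees

95.1173 degrees


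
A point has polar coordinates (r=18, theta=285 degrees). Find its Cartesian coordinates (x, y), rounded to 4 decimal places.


x = 18 * cos(285) = 4.6587
y = 18 * sin(285) = -17.3867

(4.6587, -17.3867)


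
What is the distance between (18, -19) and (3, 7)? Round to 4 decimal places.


d = sqrt((3-18)^2 + (7--19)^2) = 30.0167

30.0167


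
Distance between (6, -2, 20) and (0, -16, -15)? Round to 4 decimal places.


d = sqrt((0-6)^2 + (-16--2)^2 + (-15-20)^2) = 38.1707

38.1707


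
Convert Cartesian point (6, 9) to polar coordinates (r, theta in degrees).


r = sqrt(6^2 + 9^2) = 10.8167
theta = atan2(9, 6) = 56.3099 degrees

r = 10.8167, theta = 56.3099 degrees


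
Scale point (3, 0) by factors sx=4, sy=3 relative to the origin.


Scaling: (x*sx, y*sy) = (3*4, 0*3) = (12, 0)

(12, 0)


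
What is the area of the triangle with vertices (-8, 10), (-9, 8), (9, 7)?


Area = |x1(y2-y3) + x2(y3-y1) + x3(y1-y2)| / 2
= |-8*(8-7) + -9*(7-10) + 9*(10-8)| / 2
= 18.5

18.5


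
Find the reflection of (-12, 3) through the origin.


Reflection through origin: (x, y) -> (-x, -y)
(-12, 3) -> (12, -3)

(12, -3)


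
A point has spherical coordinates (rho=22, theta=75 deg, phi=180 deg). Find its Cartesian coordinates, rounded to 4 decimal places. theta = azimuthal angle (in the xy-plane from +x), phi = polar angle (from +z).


x = 22 * sin(180) * cos(75) = 0
y = 22 * sin(180) * sin(75) = 0
z = 22 * cos(180) = -22

(0, 0, -22)


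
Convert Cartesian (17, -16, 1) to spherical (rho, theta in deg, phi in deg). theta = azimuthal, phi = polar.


rho = sqrt(17^2 + (-16)^2 + 1^2) = 23.3666
theta = atan2(-16, 17) = 316.7357 deg
phi = acos(1/23.3666) = 87.5472 deg

rho = 23.3666, theta = 316.7357 deg, phi = 87.5472 deg


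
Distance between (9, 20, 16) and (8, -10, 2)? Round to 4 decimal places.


d = sqrt((8-9)^2 + (-10-20)^2 + (2-16)^2) = 33.121

33.121


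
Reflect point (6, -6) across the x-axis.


Reflection across x-axis: (x, y) -> (x, -y)
(6, -6) -> (6, 6)

(6, 6)


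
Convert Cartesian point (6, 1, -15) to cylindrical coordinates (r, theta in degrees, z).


r = sqrt(6^2 + 1^2) = 6.0828
theta = atan2(1, 6) = 9.4623 deg
z = -15

r = 6.0828, theta = 9.4623 deg, z = -15


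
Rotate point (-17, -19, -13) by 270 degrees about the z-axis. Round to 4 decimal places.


x' = -17*cos(270) - -19*sin(270) = -19
y' = -17*sin(270) + -19*cos(270) = 17
z' = -13

(-19, 17, -13)


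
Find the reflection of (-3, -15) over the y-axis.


Reflection across y-axis: (x, y) -> (-x, y)
(-3, -15) -> (3, -15)

(3, -15)


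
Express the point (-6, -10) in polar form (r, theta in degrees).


r = sqrt((-6)^2 + (-10)^2) = 11.6619
theta = atan2(-10, -6) = 239.0362 degrees

r = 11.6619, theta = 239.0362 degrees


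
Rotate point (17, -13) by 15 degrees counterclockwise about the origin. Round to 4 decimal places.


x' = 17*cos(15) - -13*sin(15) = 19.7854
y' = 17*sin(15) + -13*cos(15) = -8.1571

(19.7854, -8.1571)


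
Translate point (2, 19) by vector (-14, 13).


Translation: (x+dx, y+dy) = (2+-14, 19+13) = (-12, 32)

(-12, 32)


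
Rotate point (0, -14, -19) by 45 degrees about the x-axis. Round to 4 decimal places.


x' = 0
y' = -14*cos(45) - -19*sin(45) = 3.5355
z' = -14*sin(45) + -19*cos(45) = -23.3345

(0, 3.5355, -23.3345)


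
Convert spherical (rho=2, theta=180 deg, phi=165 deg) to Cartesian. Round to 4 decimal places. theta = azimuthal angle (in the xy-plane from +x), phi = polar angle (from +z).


x = 2 * sin(165) * cos(180) = -0.5176
y = 2 * sin(165) * sin(180) = 0
z = 2 * cos(165) = -1.9319

(-0.5176, 0, -1.9319)


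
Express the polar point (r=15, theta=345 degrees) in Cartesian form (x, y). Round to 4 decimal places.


x = 15 * cos(345) = 14.4889
y = 15 * sin(345) = -3.8823

(14.4889, -3.8823)


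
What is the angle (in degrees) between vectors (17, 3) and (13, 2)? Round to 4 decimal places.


dot = 17*13 + 3*2 = 227
|u| = 17.2627, |v| = 13.1529
cos(angle) = 0.9998
angle = 1.2618 degrees

1.2618 degrees


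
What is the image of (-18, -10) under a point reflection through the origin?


Reflection through origin: (x, y) -> (-x, -y)
(-18, -10) -> (18, 10)

(18, 10)


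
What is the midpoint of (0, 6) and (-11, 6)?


Midpoint = ((0+-11)/2, (6+6)/2) = (-5.5, 6)

(-5.5, 6)


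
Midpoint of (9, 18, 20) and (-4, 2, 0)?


Midpoint = ((9+-4)/2, (18+2)/2, (20+0)/2) = (2.5, 10, 10)

(2.5, 10, 10)


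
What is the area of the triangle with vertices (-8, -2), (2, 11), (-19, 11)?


Area = |x1(y2-y3) + x2(y3-y1) + x3(y1-y2)| / 2
= |-8*(11-11) + 2*(11--2) + -19*(-2-11)| / 2
= 136.5

136.5


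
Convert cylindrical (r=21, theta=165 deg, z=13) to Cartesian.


x = 21 * cos(165) = -20.2844
y = 21 * sin(165) = 5.4352
z = 13

(-20.2844, 5.4352, 13)


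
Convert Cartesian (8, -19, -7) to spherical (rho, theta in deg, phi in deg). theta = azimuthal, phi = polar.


rho = sqrt(8^2 + (-19)^2 + (-7)^2) = 21.7715
theta = atan2(-19, 8) = 292.8337 deg
phi = acos(-7/21.7715) = 108.7549 deg

rho = 21.7715, theta = 292.8337 deg, phi = 108.7549 deg


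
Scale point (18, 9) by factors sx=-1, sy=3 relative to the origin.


Scaling: (x*sx, y*sy) = (18*-1, 9*3) = (-18, 27)

(-18, 27)


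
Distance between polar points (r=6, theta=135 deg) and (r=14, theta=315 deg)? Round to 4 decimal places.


d = sqrt(r1^2 + r2^2 - 2*r1*r2*cos(t2-t1))
d = sqrt(6^2 + 14^2 - 2*6*14*cos(315-135)) = 20

20


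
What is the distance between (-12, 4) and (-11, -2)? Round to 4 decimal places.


d = sqrt((-11--12)^2 + (-2-4)^2) = 6.0828

6.0828


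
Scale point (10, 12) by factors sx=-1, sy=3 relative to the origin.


Scaling: (x*sx, y*sy) = (10*-1, 12*3) = (-10, 36)

(-10, 36)


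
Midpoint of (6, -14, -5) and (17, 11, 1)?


Midpoint = ((6+17)/2, (-14+11)/2, (-5+1)/2) = (11.5, -1.5, -2)

(11.5, -1.5, -2)


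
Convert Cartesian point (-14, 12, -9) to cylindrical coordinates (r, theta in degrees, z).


r = sqrt((-14)^2 + 12^2) = 18.4391
theta = atan2(12, -14) = 139.3987 deg
z = -9

r = 18.4391, theta = 139.3987 deg, z = -9


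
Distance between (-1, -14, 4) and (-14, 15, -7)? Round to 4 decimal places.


d = sqrt((-14--1)^2 + (15--14)^2 + (-7-4)^2) = 33.6303

33.6303


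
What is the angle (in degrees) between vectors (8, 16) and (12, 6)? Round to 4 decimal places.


dot = 8*12 + 16*6 = 192
|u| = 17.8885, |v| = 13.4164
cos(angle) = 0.8
angle = 36.8699 degrees

36.8699 degrees


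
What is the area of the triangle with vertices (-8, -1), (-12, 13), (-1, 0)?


Area = |x1(y2-y3) + x2(y3-y1) + x3(y1-y2)| / 2
= |-8*(13-0) + -12*(0--1) + -1*(-1-13)| / 2
= 51

51


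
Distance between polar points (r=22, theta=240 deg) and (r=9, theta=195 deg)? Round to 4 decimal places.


d = sqrt(r1^2 + r2^2 - 2*r1*r2*cos(t2-t1))
d = sqrt(22^2 + 9^2 - 2*22*9*cos(195-240)) = 16.8815

16.8815


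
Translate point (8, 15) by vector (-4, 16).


Translation: (x+dx, y+dy) = (8+-4, 15+16) = (4, 31)

(4, 31)


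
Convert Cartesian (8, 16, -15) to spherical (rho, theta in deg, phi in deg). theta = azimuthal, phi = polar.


rho = sqrt(8^2 + 16^2 + (-15)^2) = 23.3452
theta = atan2(16, 8) = 63.4349 deg
phi = acos(-15/23.3452) = 129.9807 deg

rho = 23.3452, theta = 63.4349 deg, phi = 129.9807 deg


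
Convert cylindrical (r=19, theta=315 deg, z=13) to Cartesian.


x = 19 * cos(315) = 13.435
y = 19 * sin(315) = -13.435
z = 13

(13.435, -13.435, 13)


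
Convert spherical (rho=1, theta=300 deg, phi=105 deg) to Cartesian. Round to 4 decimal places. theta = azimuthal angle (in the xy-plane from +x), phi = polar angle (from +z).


x = 1 * sin(105) * cos(300) = 0.483
y = 1 * sin(105) * sin(300) = -0.8365
z = 1 * cos(105) = -0.2588

(0.483, -0.8365, -0.2588)


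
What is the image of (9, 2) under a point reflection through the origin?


Reflection through origin: (x, y) -> (-x, -y)
(9, 2) -> (-9, -2)

(-9, -2)


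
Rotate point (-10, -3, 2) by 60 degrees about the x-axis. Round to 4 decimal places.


x' = -10
y' = -3*cos(60) - 2*sin(60) = -3.2321
z' = -3*sin(60) + 2*cos(60) = -1.5981

(-10, -3.2321, -1.5981)


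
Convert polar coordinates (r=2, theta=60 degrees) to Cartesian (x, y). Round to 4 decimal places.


x = 2 * cos(60) = 1
y = 2 * sin(60) = 1.7321

(1, 1.7321)


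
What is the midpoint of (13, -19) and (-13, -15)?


Midpoint = ((13+-13)/2, (-19+-15)/2) = (0, -17)

(0, -17)


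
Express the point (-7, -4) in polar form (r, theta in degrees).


r = sqrt((-7)^2 + (-4)^2) = 8.0623
theta = atan2(-4, -7) = 209.7449 degrees

r = 8.0623, theta = 209.7449 degrees
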